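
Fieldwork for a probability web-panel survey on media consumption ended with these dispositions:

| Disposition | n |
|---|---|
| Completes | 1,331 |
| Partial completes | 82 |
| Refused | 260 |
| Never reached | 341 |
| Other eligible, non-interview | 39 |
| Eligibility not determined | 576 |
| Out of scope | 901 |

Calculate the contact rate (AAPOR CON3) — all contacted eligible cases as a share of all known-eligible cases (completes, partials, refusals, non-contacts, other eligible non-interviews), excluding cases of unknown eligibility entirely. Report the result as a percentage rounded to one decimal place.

83.4%

Top → 1331 + 82 + 260 + 39 = 1712
Denom → 1331 + 82 + 260 + 341 + 39 = 2053
CON3 = 1712 / 2053 = 0.8339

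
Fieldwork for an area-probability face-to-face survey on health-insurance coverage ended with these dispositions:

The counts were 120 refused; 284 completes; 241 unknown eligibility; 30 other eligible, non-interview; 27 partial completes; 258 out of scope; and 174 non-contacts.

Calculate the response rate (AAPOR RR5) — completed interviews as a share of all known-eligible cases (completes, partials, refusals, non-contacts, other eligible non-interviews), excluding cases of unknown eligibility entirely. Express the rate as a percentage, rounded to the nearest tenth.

44.7%

Num → 284
Base → 284 + 27 + 120 + 174 + 30 = 635
RR5 = 284 / 635 = 0.4472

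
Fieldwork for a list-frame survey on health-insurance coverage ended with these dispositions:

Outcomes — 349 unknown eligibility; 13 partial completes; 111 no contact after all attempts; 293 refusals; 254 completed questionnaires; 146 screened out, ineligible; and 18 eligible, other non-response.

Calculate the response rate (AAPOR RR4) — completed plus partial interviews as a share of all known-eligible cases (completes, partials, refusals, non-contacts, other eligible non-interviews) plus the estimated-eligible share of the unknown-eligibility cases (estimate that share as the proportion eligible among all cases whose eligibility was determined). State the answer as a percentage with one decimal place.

27.3%

Numerator = 254 + 13 = 267
Determined eligible = 254 + 13 + 293 + 111 + 18 = 689
e = 689 / (689 + 146) = 689 / 835 = 0.8251
Eligible share of unknowns = 0.8251 × 349 = 287.96
Denom = 689 + 287.96 = 976.96
RR4 = 267 / 976.96 = 0.2733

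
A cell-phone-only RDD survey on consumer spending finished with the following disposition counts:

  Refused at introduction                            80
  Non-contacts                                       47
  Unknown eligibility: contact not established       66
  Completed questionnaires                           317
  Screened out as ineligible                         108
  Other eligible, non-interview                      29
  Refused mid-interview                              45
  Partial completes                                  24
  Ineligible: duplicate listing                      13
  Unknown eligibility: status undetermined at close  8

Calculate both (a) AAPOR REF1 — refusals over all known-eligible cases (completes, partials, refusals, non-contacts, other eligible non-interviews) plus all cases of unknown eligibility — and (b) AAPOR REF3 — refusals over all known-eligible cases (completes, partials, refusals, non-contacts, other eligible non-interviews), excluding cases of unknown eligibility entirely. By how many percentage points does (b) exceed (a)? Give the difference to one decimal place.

Refused = 80 + 45 = 125
Unknown eligibility = 66 + 8 = 74
Not eligible = 108 + 13 = 121
Num = 125
Base = 317 + 24 + 125 + 47 + 29 + 74 = 616
REF1 = 125 / 616 = 0.2029
Base = 317 + 24 + 125 + 47 + 29 = 542
REF3 = 125 / 542 = 0.2306
Difference = 23.06 − 20.29 = 2.77 percentage points

2.8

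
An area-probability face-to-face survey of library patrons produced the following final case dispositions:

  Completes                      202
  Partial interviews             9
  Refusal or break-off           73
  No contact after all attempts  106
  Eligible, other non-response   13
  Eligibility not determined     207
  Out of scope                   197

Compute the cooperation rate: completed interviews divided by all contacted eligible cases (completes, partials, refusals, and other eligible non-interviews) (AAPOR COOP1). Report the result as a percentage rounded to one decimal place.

68.0%

Num = 202
Base = 202 + 9 + 73 + 13 = 297
COOP1 = 202 / 297 = 0.6801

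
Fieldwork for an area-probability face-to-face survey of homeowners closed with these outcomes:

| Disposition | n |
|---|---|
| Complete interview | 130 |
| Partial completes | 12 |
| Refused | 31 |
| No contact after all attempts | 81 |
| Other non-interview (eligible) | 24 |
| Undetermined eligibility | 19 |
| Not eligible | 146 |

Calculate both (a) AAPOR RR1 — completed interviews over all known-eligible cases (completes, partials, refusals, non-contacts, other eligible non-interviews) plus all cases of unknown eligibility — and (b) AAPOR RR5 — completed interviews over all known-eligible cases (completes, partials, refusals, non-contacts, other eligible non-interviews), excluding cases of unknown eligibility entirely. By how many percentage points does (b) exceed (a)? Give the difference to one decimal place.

3.0

Num → 130
Denom → 130 + 12 + 31 + 81 + 24 + 19 = 297
RR1 = 130 / 297 = 0.4377
Denom → 130 + 12 + 31 + 81 + 24 = 278
RR5 = 130 / 278 = 0.4676
Difference = 46.76 − 43.77 = 2.99 percentage points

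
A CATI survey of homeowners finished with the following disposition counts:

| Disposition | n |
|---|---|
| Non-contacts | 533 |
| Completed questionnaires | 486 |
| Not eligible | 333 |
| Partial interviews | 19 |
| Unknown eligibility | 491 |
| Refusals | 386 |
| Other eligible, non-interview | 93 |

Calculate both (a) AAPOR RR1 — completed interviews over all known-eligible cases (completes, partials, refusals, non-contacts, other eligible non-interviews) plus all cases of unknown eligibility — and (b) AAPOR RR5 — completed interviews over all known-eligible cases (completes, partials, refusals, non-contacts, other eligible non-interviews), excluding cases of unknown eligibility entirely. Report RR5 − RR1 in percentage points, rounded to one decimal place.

7.8

Num = 486
Denom = 486 + 19 + 386 + 533 + 93 + 491 = 2008
RR1 = 486 / 2008 = 0.2420
Denom = 486 + 19 + 386 + 533 + 93 = 1517
RR5 = 486 / 1517 = 0.3204
Difference = 32.04 − 24.20 = 7.84 percentage points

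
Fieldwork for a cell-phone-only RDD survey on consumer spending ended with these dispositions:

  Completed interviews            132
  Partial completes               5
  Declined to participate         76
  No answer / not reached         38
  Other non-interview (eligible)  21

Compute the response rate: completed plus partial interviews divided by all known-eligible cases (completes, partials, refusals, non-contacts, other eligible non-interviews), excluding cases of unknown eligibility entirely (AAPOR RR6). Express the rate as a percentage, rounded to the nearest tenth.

50.4%

Numerator → 132 + 5 = 137
Denominator → 132 + 5 + 76 + 38 + 21 = 272
RR6 = 137 / 272 = 0.5037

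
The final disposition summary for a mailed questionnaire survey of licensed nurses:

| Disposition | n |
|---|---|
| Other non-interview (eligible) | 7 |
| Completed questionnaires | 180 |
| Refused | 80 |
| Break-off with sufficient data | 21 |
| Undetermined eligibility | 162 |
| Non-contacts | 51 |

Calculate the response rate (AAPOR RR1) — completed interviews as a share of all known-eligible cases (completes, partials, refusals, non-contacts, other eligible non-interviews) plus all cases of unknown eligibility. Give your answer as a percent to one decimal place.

Num: 180
Base: 180 + 21 + 80 + 51 + 7 + 162 = 501
RR1 = 180 / 501 = 0.3593

35.9%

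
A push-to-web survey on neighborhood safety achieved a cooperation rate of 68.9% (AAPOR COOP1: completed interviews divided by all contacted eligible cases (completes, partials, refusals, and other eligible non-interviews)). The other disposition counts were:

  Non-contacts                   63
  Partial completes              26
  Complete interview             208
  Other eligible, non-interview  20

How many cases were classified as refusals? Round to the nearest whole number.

48

COOP1 = 208 / D = 0.689
D = 208 / 0.689 = 301.9
Remaining denominator categories sum to 254
refusals = 301.9 − 254 ≈ 48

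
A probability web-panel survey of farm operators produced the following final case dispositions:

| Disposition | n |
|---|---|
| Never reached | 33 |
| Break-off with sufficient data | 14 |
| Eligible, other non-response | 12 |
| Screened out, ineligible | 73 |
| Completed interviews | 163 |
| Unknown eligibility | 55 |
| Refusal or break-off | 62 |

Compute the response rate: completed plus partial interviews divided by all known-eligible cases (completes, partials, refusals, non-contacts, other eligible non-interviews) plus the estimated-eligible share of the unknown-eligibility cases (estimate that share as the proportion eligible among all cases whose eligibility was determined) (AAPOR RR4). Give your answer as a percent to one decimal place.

Numerator = 163 + 14 = 177
Eligible (known) = 163 + 14 + 62 + 33 + 12 = 284
e = 284 / (284 + 73) = 284 / 357 = 0.7955
Eligible share of unknowns = 0.7955 × 55 = 43.75
Base = 284 + 43.75 = 327.75
RR4 = 177 / 327.75 = 0.5400

54.0%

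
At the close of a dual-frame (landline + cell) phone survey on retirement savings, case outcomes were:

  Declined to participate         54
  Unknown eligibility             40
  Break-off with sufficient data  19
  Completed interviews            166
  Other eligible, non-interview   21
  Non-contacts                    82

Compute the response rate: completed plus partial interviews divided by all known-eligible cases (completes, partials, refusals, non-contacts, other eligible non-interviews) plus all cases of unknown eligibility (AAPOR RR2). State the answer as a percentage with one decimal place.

48.4%

Num: 166 + 19 = 185
Base: 166 + 19 + 54 + 82 + 21 + 40 = 382
RR2 = 185 / 382 = 0.4843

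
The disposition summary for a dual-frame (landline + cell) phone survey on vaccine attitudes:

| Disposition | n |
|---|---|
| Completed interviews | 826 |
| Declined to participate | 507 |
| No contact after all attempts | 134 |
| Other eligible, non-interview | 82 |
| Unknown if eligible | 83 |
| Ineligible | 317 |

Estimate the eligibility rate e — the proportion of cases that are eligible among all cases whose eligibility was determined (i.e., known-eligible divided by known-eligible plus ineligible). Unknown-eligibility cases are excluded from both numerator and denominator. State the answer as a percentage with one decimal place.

83.0%

Eligible (known): 826 + 507 + 134 + 82 = 1549
e = 1549 / (1549 + 317) = 1549 / 1866 = 0.8301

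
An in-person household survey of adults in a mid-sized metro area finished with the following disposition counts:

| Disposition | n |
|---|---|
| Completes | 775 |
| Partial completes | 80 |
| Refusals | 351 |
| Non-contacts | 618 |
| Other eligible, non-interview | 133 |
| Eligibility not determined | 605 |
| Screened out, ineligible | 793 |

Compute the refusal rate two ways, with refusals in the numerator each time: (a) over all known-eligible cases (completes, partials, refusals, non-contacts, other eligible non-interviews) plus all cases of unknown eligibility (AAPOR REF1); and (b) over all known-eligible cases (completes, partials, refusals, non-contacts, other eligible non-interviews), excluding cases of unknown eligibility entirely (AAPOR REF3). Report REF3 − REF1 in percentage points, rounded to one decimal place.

Numerator: 351
Denominator: 775 + 80 + 351 + 618 + 133 + 605 = 2562
REF1 = 351 / 2562 = 0.1370
Denominator: 775 + 80 + 351 + 618 + 133 = 1957
REF3 = 351 / 1957 = 0.1794
Difference = 17.94 − 13.70 = 4.24 percentage points

4.2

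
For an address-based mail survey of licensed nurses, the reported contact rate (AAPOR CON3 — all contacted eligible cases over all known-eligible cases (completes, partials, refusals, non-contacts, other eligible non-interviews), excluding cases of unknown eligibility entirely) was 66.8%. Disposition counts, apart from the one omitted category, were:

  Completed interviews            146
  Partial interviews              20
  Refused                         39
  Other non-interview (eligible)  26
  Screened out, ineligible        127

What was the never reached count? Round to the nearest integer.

Numerator → 146 + 20 + 39 + 26 = 231
CON3 = 231 / D = 0.668
D = 231 / 0.668 = 345.8
Rest of base = 231
never reached = 345.8 − 231 ≈ 115

115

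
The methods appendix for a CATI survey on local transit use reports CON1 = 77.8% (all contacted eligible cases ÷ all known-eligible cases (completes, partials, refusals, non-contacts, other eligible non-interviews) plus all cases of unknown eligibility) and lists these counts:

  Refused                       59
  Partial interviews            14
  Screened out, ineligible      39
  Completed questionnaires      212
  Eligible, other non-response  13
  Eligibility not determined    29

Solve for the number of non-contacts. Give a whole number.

Top: 212 + 14 + 59 + 13 = 298
CON1 = 298 / D = 0.778
D = 298 / 0.778 = 383.0
Rest of base = 327
non-contacts = 383.0 − 327 ≈ 56

56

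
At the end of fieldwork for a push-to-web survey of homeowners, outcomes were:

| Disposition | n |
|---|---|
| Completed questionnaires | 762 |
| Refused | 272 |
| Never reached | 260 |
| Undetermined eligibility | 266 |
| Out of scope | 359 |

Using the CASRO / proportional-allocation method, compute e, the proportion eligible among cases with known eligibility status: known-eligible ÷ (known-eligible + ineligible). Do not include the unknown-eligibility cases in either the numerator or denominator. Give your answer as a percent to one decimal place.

Eligible (known) → 762 + 272 + 260 = 1294
e = 1294 / (1294 + 359) = 1294 / 1653 = 0.7828

78.3%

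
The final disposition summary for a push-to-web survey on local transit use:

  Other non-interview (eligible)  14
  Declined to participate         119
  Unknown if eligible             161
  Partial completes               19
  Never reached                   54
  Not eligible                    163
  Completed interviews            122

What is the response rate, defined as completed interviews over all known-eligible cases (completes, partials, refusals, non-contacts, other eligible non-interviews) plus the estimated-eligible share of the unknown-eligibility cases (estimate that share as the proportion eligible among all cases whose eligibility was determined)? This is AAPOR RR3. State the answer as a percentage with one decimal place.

Num = 122
Known eligible = 122 + 19 + 119 + 54 + 14 = 328
e = 328 / (328 + 163) = 328 / 491 = 0.6680
Eligible share of unknowns = 0.6680 × 161 = 107.55
Denominator = 328 + 107.55 = 435.55
RR3 = 122 / 435.55 = 0.2801

28.0%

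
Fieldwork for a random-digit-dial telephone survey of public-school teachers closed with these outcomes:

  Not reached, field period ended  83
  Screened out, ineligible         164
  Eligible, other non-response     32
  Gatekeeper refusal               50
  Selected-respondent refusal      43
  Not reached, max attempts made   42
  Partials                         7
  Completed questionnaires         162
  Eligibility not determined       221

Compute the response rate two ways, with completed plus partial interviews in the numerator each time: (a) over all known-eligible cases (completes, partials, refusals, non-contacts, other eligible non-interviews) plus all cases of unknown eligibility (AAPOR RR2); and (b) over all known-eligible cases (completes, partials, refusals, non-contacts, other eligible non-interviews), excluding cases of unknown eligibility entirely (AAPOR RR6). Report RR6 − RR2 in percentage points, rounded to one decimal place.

13.9

Refusal or break-off = 50 + 43 = 93
Non-contacts = 83 + 42 = 125
Numerator: 162 + 7 = 169
Denominator: 162 + 7 + 93 + 125 + 32 + 221 = 640
RR2 = 169 / 640 = 0.2641
Denominator: 162 + 7 + 93 + 125 + 32 = 419
RR6 = 169 / 419 = 0.4033
Difference = 40.33 − 26.41 = 13.92 percentage points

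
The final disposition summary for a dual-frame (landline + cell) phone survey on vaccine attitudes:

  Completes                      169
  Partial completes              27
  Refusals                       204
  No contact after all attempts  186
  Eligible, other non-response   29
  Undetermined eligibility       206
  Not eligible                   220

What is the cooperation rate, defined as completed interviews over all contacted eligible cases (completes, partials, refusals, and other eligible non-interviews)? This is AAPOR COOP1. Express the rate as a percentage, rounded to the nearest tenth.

Top = 169
Base = 169 + 27 + 204 + 29 = 429
COOP1 = 169 / 429 = 0.3939

39.4%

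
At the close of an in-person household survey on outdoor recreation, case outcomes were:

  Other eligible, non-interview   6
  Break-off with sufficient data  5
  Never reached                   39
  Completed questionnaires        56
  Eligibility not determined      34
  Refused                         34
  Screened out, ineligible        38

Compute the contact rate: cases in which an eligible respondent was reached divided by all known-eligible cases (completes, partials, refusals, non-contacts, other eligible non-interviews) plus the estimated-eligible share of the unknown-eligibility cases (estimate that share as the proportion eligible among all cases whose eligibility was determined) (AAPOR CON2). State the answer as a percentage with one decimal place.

Num = 56 + 5 + 34 + 6 = 101
Eligible (known) = 56 + 5 + 34 + 39 + 6 = 140
e = 140 / (140 + 38) = 140 / 178 = 0.7865
Estimated eligible among unknowns = 0.7865 × 34 = 26.74
Denom = 140 + 26.74 = 166.74
CON2 = 101 / 166.74 = 0.6057

60.6%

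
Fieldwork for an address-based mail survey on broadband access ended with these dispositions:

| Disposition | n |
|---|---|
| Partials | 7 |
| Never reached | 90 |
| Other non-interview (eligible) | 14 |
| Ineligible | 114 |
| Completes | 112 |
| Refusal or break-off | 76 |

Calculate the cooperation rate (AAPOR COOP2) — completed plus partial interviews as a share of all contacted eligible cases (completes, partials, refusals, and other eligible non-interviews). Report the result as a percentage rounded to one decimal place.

56.9%

Numerator: 112 + 7 = 119
Denominator: 112 + 7 + 76 + 14 = 209
COOP2 = 119 / 209 = 0.5694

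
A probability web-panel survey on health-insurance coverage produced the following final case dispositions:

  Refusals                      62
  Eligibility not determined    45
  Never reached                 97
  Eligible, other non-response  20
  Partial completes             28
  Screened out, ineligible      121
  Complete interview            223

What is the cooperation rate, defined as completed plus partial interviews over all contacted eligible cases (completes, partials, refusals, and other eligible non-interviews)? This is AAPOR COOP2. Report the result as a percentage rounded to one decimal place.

75.4%

Numerator → 223 + 28 = 251
Base → 223 + 28 + 62 + 20 = 333
COOP2 = 251 / 333 = 0.7538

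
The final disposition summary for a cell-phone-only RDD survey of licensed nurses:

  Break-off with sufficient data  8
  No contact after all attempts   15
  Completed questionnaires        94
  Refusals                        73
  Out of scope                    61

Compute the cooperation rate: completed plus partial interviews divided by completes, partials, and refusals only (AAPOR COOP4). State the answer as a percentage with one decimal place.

58.3%

Num → 94 + 8 = 102
Denom → 94 + 8 + 73 = 175
COOP4 = 102 / 175 = 0.5829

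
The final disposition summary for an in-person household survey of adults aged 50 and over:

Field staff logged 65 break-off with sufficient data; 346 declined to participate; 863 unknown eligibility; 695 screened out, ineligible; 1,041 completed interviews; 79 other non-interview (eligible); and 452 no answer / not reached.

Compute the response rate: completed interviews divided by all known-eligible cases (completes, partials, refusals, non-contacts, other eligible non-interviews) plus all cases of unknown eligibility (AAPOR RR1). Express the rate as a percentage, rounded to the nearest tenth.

36.6%

Top: 1041
Denom: 1041 + 65 + 346 + 452 + 79 + 863 = 2846
RR1 = 1041 / 2846 = 0.3658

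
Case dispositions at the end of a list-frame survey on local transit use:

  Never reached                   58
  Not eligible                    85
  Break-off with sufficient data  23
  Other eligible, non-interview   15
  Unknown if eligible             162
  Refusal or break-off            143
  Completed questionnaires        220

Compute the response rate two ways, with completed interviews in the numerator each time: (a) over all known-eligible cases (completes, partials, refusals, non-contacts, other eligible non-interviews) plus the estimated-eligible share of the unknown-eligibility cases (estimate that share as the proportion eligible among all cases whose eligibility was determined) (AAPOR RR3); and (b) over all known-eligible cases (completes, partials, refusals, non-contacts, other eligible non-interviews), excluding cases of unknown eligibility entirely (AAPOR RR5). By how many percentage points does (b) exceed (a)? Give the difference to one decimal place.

11.0

Numerator: 220
Known eligible: 220 + 23 + 143 + 58 + 15 = 459
e = 459 / (459 + 85) = 459 / 544 = 0.8438
e × U: 0.8438 × 162 = 136.70
Base: 459 + 136.70 = 595.70
RR3 = 220 / 595.70 = 0.3693
Base: 220 + 23 + 143 + 58 + 15 = 459
RR5 = 220 / 459 = 0.4793
Difference = 47.93 − 36.93 = 11.00 percentage points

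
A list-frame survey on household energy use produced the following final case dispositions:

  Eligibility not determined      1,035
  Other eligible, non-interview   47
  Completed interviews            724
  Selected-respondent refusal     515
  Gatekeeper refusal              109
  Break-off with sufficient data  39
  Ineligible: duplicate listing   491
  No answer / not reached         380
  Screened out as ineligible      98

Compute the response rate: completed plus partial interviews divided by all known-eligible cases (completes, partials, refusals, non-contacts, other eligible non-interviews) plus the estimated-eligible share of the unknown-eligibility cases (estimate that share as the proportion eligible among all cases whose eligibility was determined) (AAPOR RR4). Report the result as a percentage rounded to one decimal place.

Refused = 109 + 515 = 624
Not eligible = 98 + 491 = 589
Num → 724 + 39 = 763
Determined eligible → 724 + 39 + 624 + 380 + 47 = 1814
e = 1814 / (1814 + 589) = 1814 / 2403 = 0.7549
e × U → 0.7549 × 1035 = 781.32
Denominator → 1814 + 781.32 = 2595.32
RR4 = 763 / 2595.32 = 0.2940

29.4%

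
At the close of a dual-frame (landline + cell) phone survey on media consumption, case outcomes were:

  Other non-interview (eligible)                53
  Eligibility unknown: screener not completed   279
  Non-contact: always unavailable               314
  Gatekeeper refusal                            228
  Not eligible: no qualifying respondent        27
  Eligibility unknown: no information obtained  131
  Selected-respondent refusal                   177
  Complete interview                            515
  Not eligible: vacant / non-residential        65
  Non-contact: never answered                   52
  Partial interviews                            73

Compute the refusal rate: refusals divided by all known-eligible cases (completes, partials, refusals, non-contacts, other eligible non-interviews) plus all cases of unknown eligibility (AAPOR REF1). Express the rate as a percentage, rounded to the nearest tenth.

Refusals = 228 + 177 = 405
Non-contacts = 52 + 314 = 366
Unknown eligibility = 279 + 131 = 410
Not eligible = 27 + 65 = 92
Top = 405
Denominator = 515 + 73 + 405 + 366 + 53 + 410 = 1822
REF1 = 405 / 1822 = 0.2223

22.2%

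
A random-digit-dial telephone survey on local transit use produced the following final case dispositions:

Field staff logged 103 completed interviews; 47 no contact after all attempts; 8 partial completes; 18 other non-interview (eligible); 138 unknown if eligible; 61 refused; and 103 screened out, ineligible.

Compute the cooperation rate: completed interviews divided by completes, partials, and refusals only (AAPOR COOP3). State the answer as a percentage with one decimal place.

Num: 103
Base: 103 + 8 + 61 = 172
COOP3 = 103 / 172 = 0.5988

59.9%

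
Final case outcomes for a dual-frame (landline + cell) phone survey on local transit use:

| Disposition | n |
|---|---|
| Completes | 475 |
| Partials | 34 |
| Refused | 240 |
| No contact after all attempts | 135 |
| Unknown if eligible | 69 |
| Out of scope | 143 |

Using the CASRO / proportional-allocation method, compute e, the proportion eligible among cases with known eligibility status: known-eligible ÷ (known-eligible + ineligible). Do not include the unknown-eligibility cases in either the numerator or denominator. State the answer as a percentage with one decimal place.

86.1%

Eligible (known) → 475 + 34 + 240 + 135 = 884
e = 884 / (884 + 143) = 884 / 1027 = 0.8608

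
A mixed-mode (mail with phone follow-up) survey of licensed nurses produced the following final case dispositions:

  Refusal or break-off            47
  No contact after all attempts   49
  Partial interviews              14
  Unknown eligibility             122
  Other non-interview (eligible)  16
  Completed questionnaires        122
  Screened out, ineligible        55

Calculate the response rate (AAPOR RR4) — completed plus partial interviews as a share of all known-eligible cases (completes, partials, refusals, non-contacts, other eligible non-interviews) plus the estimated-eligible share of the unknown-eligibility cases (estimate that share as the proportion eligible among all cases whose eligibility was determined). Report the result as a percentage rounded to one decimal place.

Top = 122 + 14 = 136
Eligible (known) = 122 + 14 + 47 + 49 + 16 = 248
e = 248 / (248 + 55) = 248 / 303 = 0.8185
Estimated eligible among unknowns = 0.8185 × 122 = 99.86
Denominator = 248 + 99.86 = 347.86
RR4 = 136 / 347.86 = 0.3910

39.1%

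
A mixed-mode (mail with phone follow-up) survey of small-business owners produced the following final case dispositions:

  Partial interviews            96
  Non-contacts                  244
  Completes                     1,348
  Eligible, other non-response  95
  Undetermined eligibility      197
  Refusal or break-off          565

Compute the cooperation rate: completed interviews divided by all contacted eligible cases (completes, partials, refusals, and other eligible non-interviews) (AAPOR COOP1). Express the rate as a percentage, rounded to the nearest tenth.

Top: 1348
Denom: 1348 + 96 + 565 + 95 = 2104
COOP1 = 1348 / 2104 = 0.6407

64.1%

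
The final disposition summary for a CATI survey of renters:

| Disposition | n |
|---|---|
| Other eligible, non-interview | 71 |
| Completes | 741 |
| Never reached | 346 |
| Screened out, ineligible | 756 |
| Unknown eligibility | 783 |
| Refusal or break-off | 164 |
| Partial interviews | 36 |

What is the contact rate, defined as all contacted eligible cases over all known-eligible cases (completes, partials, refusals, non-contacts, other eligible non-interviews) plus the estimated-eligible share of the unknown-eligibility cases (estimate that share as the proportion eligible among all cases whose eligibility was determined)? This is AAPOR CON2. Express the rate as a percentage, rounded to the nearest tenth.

54.4%

Num: 741 + 36 + 164 + 71 = 1012
Determined eligible: 741 + 36 + 164 + 346 + 71 = 1358
e = 1358 / (1358 + 756) = 1358 / 2114 = 0.6424
Eligible share of unknowns: 0.6424 × 783 = 503.00
Denom: 1358 + 503.00 = 1861.00
CON2 = 1012 / 1861.00 = 0.5438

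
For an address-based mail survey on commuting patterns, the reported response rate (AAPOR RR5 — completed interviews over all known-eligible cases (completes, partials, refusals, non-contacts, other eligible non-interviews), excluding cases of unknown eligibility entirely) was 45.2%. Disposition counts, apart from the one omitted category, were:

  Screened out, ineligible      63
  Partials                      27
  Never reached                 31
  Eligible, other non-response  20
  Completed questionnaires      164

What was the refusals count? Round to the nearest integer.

RR5 = 164 / D = 0.452
D = 164 / 0.452 = 362.8
Other denominator terms total 242
refusals = 362.8 − 242 ≈ 121

121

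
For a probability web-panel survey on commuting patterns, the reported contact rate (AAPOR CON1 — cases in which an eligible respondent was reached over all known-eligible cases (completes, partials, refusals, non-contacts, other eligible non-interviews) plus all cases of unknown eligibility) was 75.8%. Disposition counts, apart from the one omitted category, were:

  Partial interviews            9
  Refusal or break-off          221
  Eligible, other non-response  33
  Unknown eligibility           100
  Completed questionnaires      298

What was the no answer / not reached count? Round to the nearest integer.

Numerator → 298 + 9 + 221 + 33 = 561
CON1 = 561 / D = 0.758
D = 561 / 0.758 = 740.1
Other denominator terms total 661
no answer / not reached = 740.1 − 661 ≈ 79

79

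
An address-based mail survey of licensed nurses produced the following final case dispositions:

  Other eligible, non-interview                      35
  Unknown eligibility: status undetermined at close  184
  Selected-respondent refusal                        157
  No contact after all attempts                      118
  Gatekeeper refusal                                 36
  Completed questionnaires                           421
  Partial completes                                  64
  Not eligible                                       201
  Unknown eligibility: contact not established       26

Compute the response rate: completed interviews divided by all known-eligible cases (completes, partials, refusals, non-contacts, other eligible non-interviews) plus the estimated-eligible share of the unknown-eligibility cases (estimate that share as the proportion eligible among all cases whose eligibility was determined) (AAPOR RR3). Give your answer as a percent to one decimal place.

Refused = 36 + 157 = 193
Unknown if eligible = 26 + 184 = 210
Top = 421
Known eligible = 421 + 64 + 193 + 118 + 35 = 831
e = 831 / (831 + 201) = 831 / 1032 = 0.8052
Estimated eligible among unknowns = 0.8052 × 210 = 169.09
Base = 831 + 169.09 = 1000.09
RR3 = 421 / 1000.09 = 0.4210

42.1%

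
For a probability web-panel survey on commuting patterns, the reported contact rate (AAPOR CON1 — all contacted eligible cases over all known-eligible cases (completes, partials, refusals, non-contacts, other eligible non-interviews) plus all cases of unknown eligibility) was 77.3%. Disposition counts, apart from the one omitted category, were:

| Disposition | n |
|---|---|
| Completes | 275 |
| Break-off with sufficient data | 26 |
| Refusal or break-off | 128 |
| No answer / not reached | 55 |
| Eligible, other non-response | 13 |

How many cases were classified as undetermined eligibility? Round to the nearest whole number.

75

Num → 275 + 26 + 128 + 13 = 442
CON1 = 442 / D = 0.773
D = 442 / 0.773 = 571.8
Rest of base = 497
undetermined eligibility = 571.8 − 497 ≈ 75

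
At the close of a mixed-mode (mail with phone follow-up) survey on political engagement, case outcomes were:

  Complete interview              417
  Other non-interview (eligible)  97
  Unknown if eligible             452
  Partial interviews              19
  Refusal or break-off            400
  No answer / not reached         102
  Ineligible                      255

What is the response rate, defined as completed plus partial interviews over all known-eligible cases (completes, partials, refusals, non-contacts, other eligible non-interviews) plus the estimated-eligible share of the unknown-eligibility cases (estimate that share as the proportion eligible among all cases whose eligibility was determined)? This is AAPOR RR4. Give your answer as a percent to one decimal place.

31.2%

Num → 417 + 19 = 436
Eligible (known) → 417 + 19 + 400 + 102 + 97 = 1035
e = 1035 / (1035 + 255) = 1035 / 1290 = 0.8023
e × U → 0.8023 × 452 = 362.64
Denominator → 1035 + 362.64 = 1397.64
RR4 = 436 / 1397.64 = 0.3120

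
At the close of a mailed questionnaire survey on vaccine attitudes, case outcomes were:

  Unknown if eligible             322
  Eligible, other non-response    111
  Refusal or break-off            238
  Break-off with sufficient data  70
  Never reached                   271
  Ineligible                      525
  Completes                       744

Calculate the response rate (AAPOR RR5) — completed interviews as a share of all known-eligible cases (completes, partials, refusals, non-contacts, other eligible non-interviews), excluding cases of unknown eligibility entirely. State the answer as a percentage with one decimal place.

Top = 744
Base = 744 + 70 + 238 + 271 + 111 = 1434
RR5 = 744 / 1434 = 0.5188

51.9%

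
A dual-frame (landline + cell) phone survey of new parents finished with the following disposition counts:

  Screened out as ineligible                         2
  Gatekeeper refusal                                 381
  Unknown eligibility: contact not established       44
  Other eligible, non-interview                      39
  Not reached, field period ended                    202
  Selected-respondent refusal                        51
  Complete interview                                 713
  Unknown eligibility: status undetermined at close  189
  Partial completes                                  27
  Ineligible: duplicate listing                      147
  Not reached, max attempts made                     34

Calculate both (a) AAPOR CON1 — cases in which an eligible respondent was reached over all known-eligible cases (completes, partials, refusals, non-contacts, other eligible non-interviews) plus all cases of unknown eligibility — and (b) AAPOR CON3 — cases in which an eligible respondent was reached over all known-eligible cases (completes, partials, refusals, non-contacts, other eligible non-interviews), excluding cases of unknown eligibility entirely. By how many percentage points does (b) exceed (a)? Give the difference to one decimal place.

Refusal or break-off = 381 + 51 = 432
No contact after all attempts = 202 + 34 = 236
Eligibility not determined = 44 + 189 = 233
Screened out, ineligible = 2 + 147 = 149
Num → 713 + 27 + 432 + 39 = 1211
Denom → 713 + 27 + 432 + 236 + 39 + 233 = 1680
CON1 = 1211 / 1680 = 0.7208
Denom → 713 + 27 + 432 + 236 + 39 = 1447
CON3 = 1211 / 1447 = 0.8369
Difference = 83.69 − 72.08 = 11.61 percentage points

11.6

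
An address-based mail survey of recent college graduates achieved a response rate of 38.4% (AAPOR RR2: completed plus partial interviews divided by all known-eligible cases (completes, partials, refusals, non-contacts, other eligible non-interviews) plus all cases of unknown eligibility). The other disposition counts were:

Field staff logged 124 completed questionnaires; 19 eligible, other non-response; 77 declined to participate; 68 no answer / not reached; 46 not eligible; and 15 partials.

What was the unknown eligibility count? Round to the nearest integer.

59

Top = 124 + 15 = 139
RR2 = 139 / D = 0.384
D = 139 / 0.384 = 362.0
Other denominator terms total 303
unknown eligibility = 362.0 − 303 ≈ 59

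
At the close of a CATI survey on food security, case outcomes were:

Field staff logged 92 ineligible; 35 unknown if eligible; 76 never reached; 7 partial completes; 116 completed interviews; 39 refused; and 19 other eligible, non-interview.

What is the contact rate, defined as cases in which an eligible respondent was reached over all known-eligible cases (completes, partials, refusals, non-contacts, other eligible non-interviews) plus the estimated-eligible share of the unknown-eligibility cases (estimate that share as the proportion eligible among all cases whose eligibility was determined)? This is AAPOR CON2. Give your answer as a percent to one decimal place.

Numerator → 116 + 7 + 39 + 19 = 181
Eligible (known) → 116 + 7 + 39 + 76 + 19 = 257
e = 257 / (257 + 92) = 257 / 349 = 0.7364
e × U → 0.7364 × 35 = 25.77
Denom → 257 + 25.77 = 282.77
CON2 = 181 / 282.77 = 0.6401

64.0%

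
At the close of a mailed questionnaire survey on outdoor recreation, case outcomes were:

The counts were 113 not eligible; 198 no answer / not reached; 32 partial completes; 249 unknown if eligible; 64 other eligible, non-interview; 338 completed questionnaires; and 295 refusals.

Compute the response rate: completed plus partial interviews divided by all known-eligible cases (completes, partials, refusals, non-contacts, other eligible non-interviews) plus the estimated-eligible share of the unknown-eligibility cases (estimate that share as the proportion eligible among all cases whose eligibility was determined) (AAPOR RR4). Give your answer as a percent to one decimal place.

32.2%

Top = 338 + 32 = 370
Determined eligible = 338 + 32 + 295 + 198 + 64 = 927
e = 927 / (927 + 113) = 927 / 1040 = 0.8913
e × U = 0.8913 × 249 = 221.93
Base = 927 + 221.93 = 1148.93
RR4 = 370 / 1148.93 = 0.3220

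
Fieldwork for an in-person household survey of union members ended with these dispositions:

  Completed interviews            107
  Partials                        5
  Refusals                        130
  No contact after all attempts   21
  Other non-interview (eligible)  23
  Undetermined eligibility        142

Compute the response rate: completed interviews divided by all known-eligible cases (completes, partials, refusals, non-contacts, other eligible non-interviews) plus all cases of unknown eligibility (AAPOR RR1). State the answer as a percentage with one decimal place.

25.0%

Num → 107
Denom → 107 + 5 + 130 + 21 + 23 + 142 = 428
RR1 = 107 / 428 = 0.2500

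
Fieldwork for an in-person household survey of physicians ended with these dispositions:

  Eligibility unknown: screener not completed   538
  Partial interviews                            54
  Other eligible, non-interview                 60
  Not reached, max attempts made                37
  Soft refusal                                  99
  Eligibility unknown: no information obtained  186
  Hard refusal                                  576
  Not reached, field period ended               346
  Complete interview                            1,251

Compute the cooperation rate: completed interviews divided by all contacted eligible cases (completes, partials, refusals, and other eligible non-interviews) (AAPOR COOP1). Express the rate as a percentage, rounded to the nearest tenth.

61.3%

Refusals = 576 + 99 = 675
No answer / not reached = 346 + 37 = 383
Unknown if eligible = 538 + 186 = 724
Top: 1251
Denom: 1251 + 54 + 675 + 60 = 2040
COOP1 = 1251 / 2040 = 0.6132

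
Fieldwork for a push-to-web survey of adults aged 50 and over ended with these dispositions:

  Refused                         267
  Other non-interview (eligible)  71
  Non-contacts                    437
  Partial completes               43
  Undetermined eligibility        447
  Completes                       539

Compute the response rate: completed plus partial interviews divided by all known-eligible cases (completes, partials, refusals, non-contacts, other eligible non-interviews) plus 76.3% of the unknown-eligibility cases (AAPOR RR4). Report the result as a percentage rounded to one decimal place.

34.3%

Num: 539 + 43 = 582
Determined eligible: 539 + 43 + 267 + 437 + 71 = 1357
e × U: 0.7630 × 447 = 341.06
Denominator: 1357 + 341.06 = 1698.06
RR4 = 582 / 1698.06 = 0.3427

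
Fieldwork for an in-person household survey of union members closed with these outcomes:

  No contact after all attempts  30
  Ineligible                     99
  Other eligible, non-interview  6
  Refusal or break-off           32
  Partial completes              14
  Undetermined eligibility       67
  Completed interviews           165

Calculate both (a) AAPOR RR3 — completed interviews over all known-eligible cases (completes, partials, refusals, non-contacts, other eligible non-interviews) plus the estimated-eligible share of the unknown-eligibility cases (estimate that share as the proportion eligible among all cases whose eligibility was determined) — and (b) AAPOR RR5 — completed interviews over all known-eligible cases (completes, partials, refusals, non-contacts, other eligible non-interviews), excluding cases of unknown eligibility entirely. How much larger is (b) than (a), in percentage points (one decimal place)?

10.8

Num → 165
Known eligible → 165 + 14 + 32 + 30 + 6 = 247
e = 247 / (247 + 99) = 247 / 346 = 0.7139
Eligible share of unknowns → 0.7139 × 67 = 47.83
Denominator → 247 + 47.83 = 294.83
RR3 = 165 / 294.83 = 0.5596
Denominator → 165 + 14 + 32 + 30 + 6 = 247
RR5 = 165 / 247 = 0.6680
Difference = 66.80 − 55.96 = 10.84 percentage points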